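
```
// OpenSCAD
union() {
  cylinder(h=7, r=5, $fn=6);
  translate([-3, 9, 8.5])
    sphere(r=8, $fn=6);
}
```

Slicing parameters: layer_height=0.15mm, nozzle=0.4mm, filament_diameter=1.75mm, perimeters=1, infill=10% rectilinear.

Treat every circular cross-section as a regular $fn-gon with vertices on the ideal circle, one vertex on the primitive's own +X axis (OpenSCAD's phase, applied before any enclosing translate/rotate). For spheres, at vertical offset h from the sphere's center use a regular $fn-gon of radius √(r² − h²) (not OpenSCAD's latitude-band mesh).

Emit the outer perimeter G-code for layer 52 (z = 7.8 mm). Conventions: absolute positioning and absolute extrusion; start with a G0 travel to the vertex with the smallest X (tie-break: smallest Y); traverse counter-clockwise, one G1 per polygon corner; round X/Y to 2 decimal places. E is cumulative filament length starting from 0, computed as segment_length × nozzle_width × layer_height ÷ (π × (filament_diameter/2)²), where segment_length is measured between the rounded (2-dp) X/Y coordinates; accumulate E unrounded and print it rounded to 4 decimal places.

At z = 7.8 mm: the cylinder is not intersected at this z (z outside [0, 7]); the r=8 sphere at (-3, 9) contributes a regular 6-gon of circumradius √(8²−0.7²) = 7.969; Combining (union): only the r=8 sphere at (-3, 9) is present, so the union is just that shape — 1 connected region. The outline is a single polygon with 6 vertices. Extrusion per mm of travel: 0.4 × 0.15 / (π × 0.875²) = 0.024945. Accumulating E over each segment gives final E = 1.1924.

G0 X-10.97 Y9.00 Z7.80
G1 X-6.98 Y2.10 E0.1988
G1 X0.98 Y2.10 E0.3974
G1 X4.97 Y9.00 E0.5962
G1 X0.98 Y15.90 E0.7950
G1 X-6.98 Y15.90 E0.9936
G1 X-10.97 Y9.00 E1.1924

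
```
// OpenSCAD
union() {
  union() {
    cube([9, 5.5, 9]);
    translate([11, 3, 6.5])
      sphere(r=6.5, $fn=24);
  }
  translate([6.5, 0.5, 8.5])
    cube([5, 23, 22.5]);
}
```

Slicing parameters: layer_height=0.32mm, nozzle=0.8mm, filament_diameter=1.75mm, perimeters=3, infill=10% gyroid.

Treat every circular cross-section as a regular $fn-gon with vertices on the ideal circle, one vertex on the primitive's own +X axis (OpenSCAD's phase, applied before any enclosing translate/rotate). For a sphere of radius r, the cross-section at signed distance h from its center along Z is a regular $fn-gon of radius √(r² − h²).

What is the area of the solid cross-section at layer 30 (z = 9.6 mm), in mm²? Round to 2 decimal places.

178.48 mm²

At z = 9.6 mm: the cube does not reach this height (z outside [0, 9]); the r=6.5 sphere at (11, 3) slices to a regular 24-gon of circumradius 5.713 (√(r²−h²) with h=3.1 from center) (area = (24/2)·5.713²·sin(360°/24) = 101.37 mm²); Taking the union: only the r=6.5 sphere at (11, 3) is present, so the union is just that shape — area = 101.37 mm²; the cube at (6.5, 0.5) (footprint 5×23) is included at this height (area 115.00 mm²); Taking the union: the regions partially overlap — summed areas 216.37 mm² minus the doubly-counted overlap 37.89 mm² gives 178.48 mm² — area = 178.48 mm². Overall, the cross-section is a single solid region. Net area = 178.48 mm².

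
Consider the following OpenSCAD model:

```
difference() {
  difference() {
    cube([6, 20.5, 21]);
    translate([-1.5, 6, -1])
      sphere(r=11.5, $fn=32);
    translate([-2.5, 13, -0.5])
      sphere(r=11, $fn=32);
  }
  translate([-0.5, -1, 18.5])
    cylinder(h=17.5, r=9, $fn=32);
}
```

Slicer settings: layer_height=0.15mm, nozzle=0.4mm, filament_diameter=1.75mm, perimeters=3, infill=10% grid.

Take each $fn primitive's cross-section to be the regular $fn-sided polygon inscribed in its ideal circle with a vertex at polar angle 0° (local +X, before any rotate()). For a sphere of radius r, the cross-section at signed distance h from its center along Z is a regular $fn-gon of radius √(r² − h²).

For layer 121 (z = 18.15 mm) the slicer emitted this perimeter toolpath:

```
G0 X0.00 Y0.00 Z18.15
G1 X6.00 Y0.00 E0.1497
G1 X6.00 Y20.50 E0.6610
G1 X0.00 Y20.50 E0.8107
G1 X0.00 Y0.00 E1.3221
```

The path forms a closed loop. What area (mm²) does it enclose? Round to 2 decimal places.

Apply the shoelace formula to the sequence of (X, Y) vertices; enclosed area = 123.00 mm².

123.00 mm²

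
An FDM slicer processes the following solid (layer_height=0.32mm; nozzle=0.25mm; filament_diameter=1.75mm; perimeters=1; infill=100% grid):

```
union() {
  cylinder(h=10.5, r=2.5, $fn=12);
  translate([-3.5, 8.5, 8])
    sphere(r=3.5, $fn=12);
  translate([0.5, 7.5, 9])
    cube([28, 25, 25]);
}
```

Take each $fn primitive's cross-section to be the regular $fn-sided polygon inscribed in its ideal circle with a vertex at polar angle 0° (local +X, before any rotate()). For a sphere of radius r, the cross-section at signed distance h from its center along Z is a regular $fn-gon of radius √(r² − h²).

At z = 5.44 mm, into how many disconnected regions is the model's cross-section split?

At z = 5.44 mm: the r=2.5 cylinder contributes a regular 12-gon of circumradius 2.5; the r=3.5 sphere at (-3.5, 8.5) slices to a regular 12-gon of circumradius 2.387 (√(r²−h²) with h=2.56 from center); the cube at (0.5, 7.5) is not intersected at this z (z outside [9, 34]); Taking the union: the 2 present regions are separate (no shared area or edge), so areas and boundary lengths simply add and each stays a separate island — 2 connected regions. The result has 2 disconnected regions.

2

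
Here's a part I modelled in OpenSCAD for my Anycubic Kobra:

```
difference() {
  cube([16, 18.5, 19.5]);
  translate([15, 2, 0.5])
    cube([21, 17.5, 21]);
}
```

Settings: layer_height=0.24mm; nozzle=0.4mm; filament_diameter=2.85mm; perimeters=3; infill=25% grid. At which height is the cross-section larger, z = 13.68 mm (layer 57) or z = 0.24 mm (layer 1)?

layer 1 (z = 0.24 mm)

Layer 57 (z = 13.68): the 16×18.5 cube contributes its full rectangle (area 296.00 mm²); the cube at (15, 2) (footprint 21×17.5) is included at this height (area 367.50 mm²); Subtracting the remaining from the first: starting from the 16×18.5 cube (296.00 mm²), the 21×17.5 cube at (15, 2) partially overlaps it — only the 16.50 mm² overlap (of its 367.50 mm²) is removed, clipping the outline — area = 279.50 mm². So its area = 279.50 mm². Layer 1 (z = 0.24): the cube is present — its section is the full 16×18.5 rectangle (area 296.00 mm²); the cube at (15, 2) is absent (z outside [0.5, 21.5]); Taking the first minus the rest: none of the subtracted shapes is present at this height, so the 16×18.5 cube is unchanged — area = 296.00 mm². So its area = 296.00 mm². Layer 1 is larger (296.00 vs 279.50 mm²).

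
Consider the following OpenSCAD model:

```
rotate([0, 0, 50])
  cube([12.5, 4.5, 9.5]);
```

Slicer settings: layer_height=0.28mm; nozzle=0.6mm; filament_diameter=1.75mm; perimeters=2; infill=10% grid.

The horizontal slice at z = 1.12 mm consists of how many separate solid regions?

1

At z = 1.12 mm: the 12.5×4.5 cube contributes its full rectangle; (rotated 50° about Z; rotation is an isometry so areas/perimeters/island counts are preserved). The result has 1 disconnected region.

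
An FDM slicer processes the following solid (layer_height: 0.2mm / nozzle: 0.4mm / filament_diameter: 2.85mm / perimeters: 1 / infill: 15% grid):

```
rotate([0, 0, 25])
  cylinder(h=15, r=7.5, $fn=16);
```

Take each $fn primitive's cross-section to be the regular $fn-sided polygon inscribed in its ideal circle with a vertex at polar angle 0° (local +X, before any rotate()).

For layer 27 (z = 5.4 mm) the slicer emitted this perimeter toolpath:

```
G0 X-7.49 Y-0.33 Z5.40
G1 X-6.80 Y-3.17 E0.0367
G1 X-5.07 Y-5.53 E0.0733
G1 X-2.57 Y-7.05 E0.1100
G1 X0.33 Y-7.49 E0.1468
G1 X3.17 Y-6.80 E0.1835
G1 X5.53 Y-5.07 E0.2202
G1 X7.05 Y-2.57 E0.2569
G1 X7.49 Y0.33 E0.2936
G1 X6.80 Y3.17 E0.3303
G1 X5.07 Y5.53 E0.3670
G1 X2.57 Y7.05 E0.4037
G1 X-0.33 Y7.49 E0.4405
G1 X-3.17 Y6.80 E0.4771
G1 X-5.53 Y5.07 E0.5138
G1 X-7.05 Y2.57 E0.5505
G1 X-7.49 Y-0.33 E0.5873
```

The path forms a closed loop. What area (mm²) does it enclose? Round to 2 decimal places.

172.28 mm²

Apply the shoelace formula to the sequence of (X, Y) vertices; enclosed area = 172.28 mm².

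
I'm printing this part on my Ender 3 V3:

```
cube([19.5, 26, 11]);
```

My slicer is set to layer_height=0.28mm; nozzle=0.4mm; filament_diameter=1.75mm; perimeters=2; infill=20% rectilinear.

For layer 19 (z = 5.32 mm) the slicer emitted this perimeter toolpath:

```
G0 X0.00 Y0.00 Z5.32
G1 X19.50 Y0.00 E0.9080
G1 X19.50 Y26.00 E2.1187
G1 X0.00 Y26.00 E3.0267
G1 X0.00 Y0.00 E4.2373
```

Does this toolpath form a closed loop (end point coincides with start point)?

Start point (G0): (0.00, 0.00). End point (last G1): the path returns to the start — closed.

yes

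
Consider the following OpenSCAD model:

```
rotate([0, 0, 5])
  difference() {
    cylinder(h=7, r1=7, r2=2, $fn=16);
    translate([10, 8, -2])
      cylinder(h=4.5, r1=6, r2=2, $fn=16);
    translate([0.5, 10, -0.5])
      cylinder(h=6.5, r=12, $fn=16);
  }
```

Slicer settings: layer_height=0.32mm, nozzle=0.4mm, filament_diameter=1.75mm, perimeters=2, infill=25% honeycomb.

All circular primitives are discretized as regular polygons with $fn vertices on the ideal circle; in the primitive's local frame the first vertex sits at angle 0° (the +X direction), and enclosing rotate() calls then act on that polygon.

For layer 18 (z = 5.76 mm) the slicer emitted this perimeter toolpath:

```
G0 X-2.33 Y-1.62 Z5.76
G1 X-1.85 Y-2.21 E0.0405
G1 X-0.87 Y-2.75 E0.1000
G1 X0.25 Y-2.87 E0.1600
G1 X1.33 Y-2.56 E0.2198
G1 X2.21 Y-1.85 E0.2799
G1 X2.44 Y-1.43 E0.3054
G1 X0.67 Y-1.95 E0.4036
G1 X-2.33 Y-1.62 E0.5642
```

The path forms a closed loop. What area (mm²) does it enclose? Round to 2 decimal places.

Apply the shoelace formula to the sequence of (X, Y) vertices; enclosed area = 3.40 mm².

3.40 mm²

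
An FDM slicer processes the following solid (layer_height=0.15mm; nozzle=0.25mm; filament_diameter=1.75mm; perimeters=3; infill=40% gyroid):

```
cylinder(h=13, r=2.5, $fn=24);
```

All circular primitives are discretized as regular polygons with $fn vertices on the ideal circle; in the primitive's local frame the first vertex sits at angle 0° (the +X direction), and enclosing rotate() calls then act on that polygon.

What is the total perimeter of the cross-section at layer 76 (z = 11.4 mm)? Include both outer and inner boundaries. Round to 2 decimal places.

At z = 11.4 mm: the r=2.5 cylinder contributes a regular 24-gon of circumradius 2.5 (perimeter = 2·24·2.500·sin(180°/24) = 15.66 mm). Overall, the cross-section is a single solid region. Total boundary length (outer) = 15.66 mm.

15.66 mm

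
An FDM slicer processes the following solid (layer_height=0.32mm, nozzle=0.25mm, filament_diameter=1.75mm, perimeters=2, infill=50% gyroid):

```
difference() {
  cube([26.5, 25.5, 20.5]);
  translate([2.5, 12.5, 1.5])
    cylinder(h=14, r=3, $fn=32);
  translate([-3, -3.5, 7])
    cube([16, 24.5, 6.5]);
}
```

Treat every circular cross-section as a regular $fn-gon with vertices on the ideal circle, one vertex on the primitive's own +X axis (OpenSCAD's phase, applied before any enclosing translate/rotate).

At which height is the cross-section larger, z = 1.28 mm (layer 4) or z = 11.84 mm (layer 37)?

layer 4 (z = 1.28 mm)

Layer 4 (z = 1.28): the cube is present — its section is the full 26.5×25.5 rectangle (area 675.75 mm²); the cylinder at (2.5, 12.5) does not reach this height (z outside [1.5, 15.5]); the cube at (-3, -3.5) is absent (z outside [7, 13.5]); After the difference (first − rest): none of the subtracted shapes is present at this height, so the 26.5×25.5 cube is unchanged — area = 675.75 mm². So its area = 675.75 mm². Layer 37 (z = 11.84): the cube (footprint 26.5×25.5) is included at this height (area 675.75 mm²); the r=3 cylinder at (2.5, 12.5) contributes a regular 32-gon of circumradius 3 (area = (32/2)·3.000²·sin(360°/32) = 28.09 mm²); the 16×24.5 cube at (-3, -3.5) contributes its full rectangle (area 392.00 mm²); Taking the first minus the rest: starting from the 26.5×25.5 cube (675.75 mm²), the r=3 cylinder at (2.5, 12.5) partially overlaps it — only the 27.00 mm² overlap (of its 28.09 mm²) is removed, clipping the outline; the 16×24.5 cube at (-3, -3.5) partially overlaps it — only the 246.00 mm² overlap (of its 392.00 mm²) is removed, clipping the outline — area = 402.75 mm². So its area = 402.75 mm². Layer 4 is larger (675.75 vs 402.75 mm²).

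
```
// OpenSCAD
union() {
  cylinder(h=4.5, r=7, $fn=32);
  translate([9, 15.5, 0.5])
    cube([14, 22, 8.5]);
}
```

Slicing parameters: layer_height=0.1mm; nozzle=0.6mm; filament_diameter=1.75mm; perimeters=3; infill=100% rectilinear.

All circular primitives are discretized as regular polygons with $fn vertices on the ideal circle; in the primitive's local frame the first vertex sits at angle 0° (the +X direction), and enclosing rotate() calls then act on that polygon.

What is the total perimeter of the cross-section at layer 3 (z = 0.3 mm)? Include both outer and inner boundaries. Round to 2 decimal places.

43.91 mm

At z = 0.3 mm: the r=7 cylinder contributes a regular 32-gon of circumradius 7 (perimeter = 2·32·7.000·sin(180°/32) = 43.91 mm); the cube at (9, 15.5) does not reach this height (z outside [0.5, 9]); Taking the union: only the r=7 cylinder is present, so the union is just that shape — boundary = 43.91 mm. Overall, the cross-section is a single solid region. Total boundary length (outer) = 43.91 mm.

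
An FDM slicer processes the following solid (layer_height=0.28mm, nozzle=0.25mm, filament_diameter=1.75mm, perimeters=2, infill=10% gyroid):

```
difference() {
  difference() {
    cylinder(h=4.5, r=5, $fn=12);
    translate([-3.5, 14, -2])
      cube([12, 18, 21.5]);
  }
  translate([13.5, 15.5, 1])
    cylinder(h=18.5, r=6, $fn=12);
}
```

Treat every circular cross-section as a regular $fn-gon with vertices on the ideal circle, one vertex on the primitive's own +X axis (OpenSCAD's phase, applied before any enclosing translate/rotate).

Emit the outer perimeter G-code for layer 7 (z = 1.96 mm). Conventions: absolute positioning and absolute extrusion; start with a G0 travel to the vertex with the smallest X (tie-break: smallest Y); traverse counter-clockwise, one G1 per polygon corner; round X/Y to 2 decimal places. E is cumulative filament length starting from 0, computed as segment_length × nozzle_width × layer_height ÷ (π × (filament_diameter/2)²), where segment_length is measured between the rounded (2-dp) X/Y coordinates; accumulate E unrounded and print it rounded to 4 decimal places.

At z = 1.96 mm: the r=5 cylinder contributes a regular 12-gon of circumradius 5; the cube at (-3.5, 14) is present — its section is the full 12×18 rectangle; Taking the first minus the rest: starting from the r=5 cylinder, the 12×18 cube at (-3.5, 14) misses the remaining region (no effect) — 1 connected region; the r=6 cylinder at (13.5, 15.5) gives a regular 12-gon of circumradius 6 (constant along its height); Subtracting the remaining from the first: starting from that combined region, the r=6 cylinder at (13.5, 15.5) misses the remaining region (no effect) — 1 connected region. The outline is a single polygon with 12 vertices. Extrusion per mm of travel: 0.25 × 0.28 / (π × 0.875²) = 0.029103. Accumulating E over each segment gives final E = 0.9039.

G0 X-5.00 Y0.00 Z1.96
G1 X-4.33 Y-2.50 E0.0753
G1 X-2.50 Y-4.33 E0.1506
G1 X0.00 Y-5.00 E0.2260
G1 X2.50 Y-4.33 E0.3013
G1 X4.33 Y-2.50 E0.3766
G1 X5.00 Y0.00 E0.4519
G1 X4.33 Y2.50 E0.5273
G1 X2.50 Y4.33 E0.6026
G1 X0.00 Y5.00 E0.6779
G1 X-2.50 Y4.33 E0.7532
G1 X-4.33 Y2.50 E0.8285
G1 X-5.00 Y0.00 E0.9039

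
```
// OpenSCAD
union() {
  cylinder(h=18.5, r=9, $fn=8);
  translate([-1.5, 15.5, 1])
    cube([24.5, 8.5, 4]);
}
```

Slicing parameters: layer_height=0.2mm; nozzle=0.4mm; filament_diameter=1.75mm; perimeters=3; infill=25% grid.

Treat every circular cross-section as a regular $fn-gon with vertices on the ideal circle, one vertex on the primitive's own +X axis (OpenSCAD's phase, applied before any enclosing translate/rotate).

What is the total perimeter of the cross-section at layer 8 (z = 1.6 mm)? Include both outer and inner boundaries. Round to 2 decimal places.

At z = 1.6 mm: the r=9 cylinder contributes a regular 8-gon of circumradius 9 (perimeter = 2·8·9.000·sin(180°/8) = 55.11 mm); the cube at (-1.5, 15.5) (footprint 24.5×8.5) is included at this height (perimeter 66.00 mm); Taking the union: the 2 present regions are separate (no shared area or edge), so areas and boundary lengths simply add and each stays a separate island — boundary = 121.11 mm. Overall, the cross-section has 2 separate islands. Total boundary length (outer) = 121.11 mm.

121.11 mm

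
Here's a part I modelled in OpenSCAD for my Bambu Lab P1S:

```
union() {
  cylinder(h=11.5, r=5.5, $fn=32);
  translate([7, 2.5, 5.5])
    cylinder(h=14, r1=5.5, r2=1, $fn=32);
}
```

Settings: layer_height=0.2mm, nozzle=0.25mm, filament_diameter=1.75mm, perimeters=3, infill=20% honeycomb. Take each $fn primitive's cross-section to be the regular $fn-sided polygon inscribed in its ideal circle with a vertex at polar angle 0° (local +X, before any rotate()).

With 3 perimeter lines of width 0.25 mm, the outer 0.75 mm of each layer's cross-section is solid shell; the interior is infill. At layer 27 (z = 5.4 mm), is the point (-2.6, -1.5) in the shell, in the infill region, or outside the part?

infill

At z = 5.4 mm: the r=5.5 cylinder gives a regular 32-gon of circumradius 5.5 (constant along its height); the cone at (7, 2.5) is absent (z outside [5.5, 19.5]); Taking the union: only the r=5.5 cylinder is present, so the union is just that shape — 1 connected region. Overall, the cross-section is a single solid region. The nearest boundary edge runs (-5.08, -2.10)→(-4.57, -3.06); distance from the point to it = 2.47 mm. The point is inside the cross-section and 2.47 mm from the nearest boundary — more than the 0.75 mm shell width (3 × 0.25), so it's in the infill interior.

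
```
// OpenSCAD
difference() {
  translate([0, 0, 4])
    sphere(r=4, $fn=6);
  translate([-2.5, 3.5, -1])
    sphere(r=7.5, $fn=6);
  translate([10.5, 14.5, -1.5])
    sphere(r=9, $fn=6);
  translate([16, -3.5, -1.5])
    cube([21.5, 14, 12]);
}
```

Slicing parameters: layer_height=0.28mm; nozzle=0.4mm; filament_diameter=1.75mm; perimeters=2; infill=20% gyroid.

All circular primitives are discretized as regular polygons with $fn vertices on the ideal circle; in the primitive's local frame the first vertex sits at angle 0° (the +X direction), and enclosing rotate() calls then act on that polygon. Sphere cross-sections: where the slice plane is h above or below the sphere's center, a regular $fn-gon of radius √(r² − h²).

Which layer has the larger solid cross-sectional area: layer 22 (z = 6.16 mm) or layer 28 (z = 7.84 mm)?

layer 22 (z = 6.16 mm)

Layer 22 (z = 6.16): the sphere: section is a regular 6-gon, circumradius = √(r²−h²) = √(4²−2.16²) = 3.367 (area = (6/2)·3.367²·sin(360°/6) = 29.45 mm²); the sphere at (-2.5, 3.5): section is a regular 6-gon, circumradius = √(r²−h²) = √(7.5²−7.16²) = 2.233 (area = (6/2)·2.233²·sin(360°/6) = 12.95 mm²); the sphere at (10.5, 14.5): section is a regular 6-gon, circumradius = √(r²−h²) = √(9²−7.66²) = 4.725 (area = (6/2)·4.725²·sin(360°/6) = 58.00 mm²); the cube at (16, -3.5) is present — its section is the full 21.5×14 rectangle (area 301.00 mm²); Subtracting the remaining from the first: starting from the r=4 sphere (29.45 mm²), the r=7.5 sphere at (-2.5, 3.5) partially overlaps it — only the 1.45 mm² overlap (of its 12.95 mm²) is removed, clipping the outline; the r=9 sphere at (10.5, 14.5) misses the remaining region (no effect); the 21.5×14 cube at (16, -3.5) misses the remaining region (no effect) — area = 27.99 mm². So its area = 27.99 mm². Layer 28 (z = 7.84): the r=4 sphere contributes a regular 6-gon of circumradius √(4²−3.84²) = 1.120 (area = (6/2)·1.120²·sin(360°/6) = 3.26 mm²); the sphere at (-2.5, 3.5) is not intersected at this z (|z−center|=8.840 > r=7.5); the sphere at (10.5, 14.5) is not intersected at this z (|z−center|=9.340 > r=9); the cube at (16, -3.5) is present — its section is the full 21.5×14 rectangle (area 301.00 mm²); Subtracting the remaining from the first: starting from the r=4 sphere (3.26 mm²), the 21.5×14 cube at (16, -3.5) misses the remaining region (no effect) — area = 3.26 mm². So its area = 3.26 mm². Layer 22 is larger (27.99 vs 3.26 mm²).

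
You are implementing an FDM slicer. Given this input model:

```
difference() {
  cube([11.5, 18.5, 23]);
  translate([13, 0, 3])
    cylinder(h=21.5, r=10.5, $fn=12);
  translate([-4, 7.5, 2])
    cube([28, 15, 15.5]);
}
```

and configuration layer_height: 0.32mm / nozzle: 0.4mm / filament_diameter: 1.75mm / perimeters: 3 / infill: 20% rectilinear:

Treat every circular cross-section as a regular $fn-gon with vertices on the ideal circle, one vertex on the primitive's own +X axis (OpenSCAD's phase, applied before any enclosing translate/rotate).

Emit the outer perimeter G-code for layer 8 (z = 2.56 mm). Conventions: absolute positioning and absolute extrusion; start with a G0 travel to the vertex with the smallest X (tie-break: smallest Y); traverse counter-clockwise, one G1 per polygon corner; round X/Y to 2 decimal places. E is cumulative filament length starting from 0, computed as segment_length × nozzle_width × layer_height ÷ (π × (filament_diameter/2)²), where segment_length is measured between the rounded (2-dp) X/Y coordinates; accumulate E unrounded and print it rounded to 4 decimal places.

At z = 2.56 mm: the cube is present — its section is the full 11.5×18.5 rectangle; the cylinder at (13, 0) is not intersected at this z (z outside [3, 24.5]); the cube at (-4, 7.5) (footprint 28×15) is included at this height; After the difference (first − rest): starting from the 11.5×18.5 cube, the 28×15 cube at (-4, 7.5) partially overlaps it — only the 126.50 mm² overlap (of its 420.00 mm²) is removed, clipping the outline — 1 connected region. The outline is a single polygon with 4 vertices. Extrusion per mm of travel: 0.4 × 0.32 / (π × 0.875²) = 0.053216. Accumulating E over each segment gives final E = 2.0222.

G0 X0.00 Y0.00 Z2.56
G1 X11.50 Y0.00 E0.6120
G1 X11.50 Y7.50 E1.0111
G1 X0.00 Y7.50 E1.6231
G1 X0.00 Y0.00 E2.0222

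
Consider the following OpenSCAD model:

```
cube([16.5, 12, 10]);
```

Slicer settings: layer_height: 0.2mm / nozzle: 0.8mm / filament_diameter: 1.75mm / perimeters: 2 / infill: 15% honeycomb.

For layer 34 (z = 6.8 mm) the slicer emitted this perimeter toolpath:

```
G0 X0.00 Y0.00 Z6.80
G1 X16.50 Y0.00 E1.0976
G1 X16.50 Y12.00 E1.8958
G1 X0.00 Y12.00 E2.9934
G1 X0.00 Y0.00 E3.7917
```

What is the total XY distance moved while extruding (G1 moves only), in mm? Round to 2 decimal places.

Sum the Euclidean lengths of each G1 segment: total = 57.00 mm.

57.00 mm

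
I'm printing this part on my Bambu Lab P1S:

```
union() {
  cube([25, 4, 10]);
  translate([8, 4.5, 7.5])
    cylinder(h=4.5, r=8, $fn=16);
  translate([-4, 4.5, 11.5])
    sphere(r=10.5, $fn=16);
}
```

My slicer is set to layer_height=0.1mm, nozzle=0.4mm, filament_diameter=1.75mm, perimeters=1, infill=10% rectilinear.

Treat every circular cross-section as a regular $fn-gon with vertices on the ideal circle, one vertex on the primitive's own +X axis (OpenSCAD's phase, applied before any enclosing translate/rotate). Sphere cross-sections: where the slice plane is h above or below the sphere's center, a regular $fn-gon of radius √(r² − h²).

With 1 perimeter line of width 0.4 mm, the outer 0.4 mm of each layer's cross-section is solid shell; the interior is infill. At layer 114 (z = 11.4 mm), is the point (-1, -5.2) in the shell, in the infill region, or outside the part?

shell

At z = 11.4 mm: the cube is absent (z outside [0, 10]); the r=8 cylinder at (8, 4.5) gives a regular 16-gon of circumradius 8 (constant along its height); the r=10.5 sphere at (-4, 4.5) contributes a regular 16-gon of circumradius √(10.5²−0.1²) = 10.500; Merging all regions: the regions partially overlap (shared area 58.75 mm²), so overlapping operands fuse into one piece — 1 connected region. Overall, the cross-section is a single solid region. The nearest boundary edge runs (0.02, -5.20)→(-4.00, -6.00); distance from the point to it = 0.20 mm. The point is inside the cross-section, 0.20 mm from the nearest boundary — within the 0.4 mm shell band (1 × 0.4).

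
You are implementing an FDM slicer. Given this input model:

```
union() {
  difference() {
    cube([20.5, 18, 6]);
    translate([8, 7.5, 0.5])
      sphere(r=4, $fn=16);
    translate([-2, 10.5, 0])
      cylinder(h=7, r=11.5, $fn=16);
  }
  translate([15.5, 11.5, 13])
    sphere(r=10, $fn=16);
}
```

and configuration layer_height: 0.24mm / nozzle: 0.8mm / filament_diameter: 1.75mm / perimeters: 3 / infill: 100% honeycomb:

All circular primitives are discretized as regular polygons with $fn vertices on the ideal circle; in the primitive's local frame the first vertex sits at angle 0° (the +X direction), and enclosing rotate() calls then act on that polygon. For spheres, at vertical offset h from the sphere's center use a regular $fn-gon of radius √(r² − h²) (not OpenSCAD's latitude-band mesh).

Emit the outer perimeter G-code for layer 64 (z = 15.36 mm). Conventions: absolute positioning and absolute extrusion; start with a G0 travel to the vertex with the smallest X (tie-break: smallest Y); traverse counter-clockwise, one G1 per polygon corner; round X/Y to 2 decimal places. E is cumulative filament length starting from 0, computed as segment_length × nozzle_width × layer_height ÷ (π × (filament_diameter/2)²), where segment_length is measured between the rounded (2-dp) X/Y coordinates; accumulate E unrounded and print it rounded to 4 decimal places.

G0 X5.78 Y11.50 Z15.36
G1 X6.52 Y7.78 E0.3028
G1 X8.63 Y4.63 E0.6054
G1 X11.78 Y2.52 E0.9081
G1 X15.50 Y1.78 E1.2108
G1 X19.22 Y2.52 E1.5136
G1 X22.37 Y4.63 E1.8162
G1 X24.48 Y7.78 E2.1189
G1 X25.22 Y11.50 E2.4216
G1 X24.48 Y15.22 E2.7244
G1 X22.37 Y18.37 E3.0270
G1 X19.22 Y20.48 E3.3297
G1 X15.50 Y21.22 E3.6325
G1 X11.78 Y20.48 E3.9352
G1 X8.63 Y18.37 E4.2379
G1 X6.52 Y15.22 E4.5405
G1 X5.78 Y11.50 E4.8433

At z = 15.36 mm: the cube is not intersected at this z (z outside [0, 6]); the sphere at (8, 7.5) is not intersected at this z (|z−center|=14.860 > r=4); the cylinder at (-2, 10.5) is not intersected at this z (z outside [0, 7]); After the difference (first − rest): the first operand is absent here, so nothing remains; the r=10 sphere at (15.5, 11.5) slices to a regular 16-gon of circumradius 9.718 (√(r²−h²) with h=2.36 from center); Combining (union): only the r=10 sphere at (15.5, 11.5) is present, so the union is just that shape — 1 connected region. The outline is a single polygon with 16 vertices. Extrusion per mm of travel: 0.8 × 0.24 / (π × 0.875²) = 0.079824. Accumulating E over each segment gives final E = 4.8433.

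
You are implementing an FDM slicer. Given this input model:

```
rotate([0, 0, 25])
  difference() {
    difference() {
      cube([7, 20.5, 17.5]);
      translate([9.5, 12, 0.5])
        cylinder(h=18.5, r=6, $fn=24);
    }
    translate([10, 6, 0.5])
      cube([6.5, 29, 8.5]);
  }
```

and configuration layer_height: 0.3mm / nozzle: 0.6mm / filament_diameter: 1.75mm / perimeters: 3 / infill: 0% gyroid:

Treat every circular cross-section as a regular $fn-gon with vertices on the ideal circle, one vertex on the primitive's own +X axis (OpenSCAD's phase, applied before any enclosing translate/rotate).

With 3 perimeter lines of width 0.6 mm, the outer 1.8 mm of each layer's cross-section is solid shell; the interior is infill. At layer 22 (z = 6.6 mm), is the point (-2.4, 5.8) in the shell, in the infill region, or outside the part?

At z = 6.6 mm: the cube is present — its section is the full 7×20.5 rectangle; the cylinder at (9.5, 12): section is a regular 24-gon, circumradius r=6; Subtracting the remaining from the first: starting from the 7×20.5 cube, the r=6 cylinder at (9.5, 12) partially overlaps it — only the 26.98 mm² overlap (of its 111.81 mm²) is removed, clipping the outline — 1 connected region; the cube at (10, 6) is present — its section is the full 6.5×29 rectangle; Subtracting the remaining from the first: starting from that combined region, the 6.5×29 cube at (10, 6) misses the remaining region (no effect) — 1 connected region; (rotated 25° about Z; rotation is an isometry so areas/perimeters/island counts are preserved). Overall, the cross-section is a single solid region. Undo the 25° rotation: the query point maps to (0.276, 6.271) in the un-rotated model frame. The nearest boundary edge runs (0.00, 0.00)→(0.00, 20.50); distance from the point to it = 0.28 mm. The point is inside the cross-section, 0.28 mm from the nearest boundary — within the 1.8 mm shell band (3 × 0.6).

shell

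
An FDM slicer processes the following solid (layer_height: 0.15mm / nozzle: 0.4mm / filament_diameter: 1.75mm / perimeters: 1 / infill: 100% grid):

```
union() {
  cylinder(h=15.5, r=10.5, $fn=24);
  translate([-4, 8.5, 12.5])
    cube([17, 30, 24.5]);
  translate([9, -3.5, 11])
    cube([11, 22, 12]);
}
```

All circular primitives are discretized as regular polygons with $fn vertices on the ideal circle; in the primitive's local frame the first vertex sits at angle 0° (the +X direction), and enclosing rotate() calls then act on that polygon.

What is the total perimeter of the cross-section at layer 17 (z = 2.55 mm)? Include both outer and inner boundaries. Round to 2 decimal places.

At z = 2.55 mm: the r=10.5 cylinder gives a regular 24-gon of circumradius 10.5 (constant along its height) (perimeter = 2·24·10.500·sin(180°/24) = 65.79 mm); the cube at (-4, 8.5) is not intersected at this z (z outside [12.5, 37]); the cube at (9, -3.5) is not intersected at this z (z outside [11, 23]); Merging all regions: only the r=10.5 cylinder is present, so the union is just that shape — boundary = 65.79 mm. Overall, the cross-section is a single solid region. Total boundary length (outer) = 65.79 mm.

65.79 mm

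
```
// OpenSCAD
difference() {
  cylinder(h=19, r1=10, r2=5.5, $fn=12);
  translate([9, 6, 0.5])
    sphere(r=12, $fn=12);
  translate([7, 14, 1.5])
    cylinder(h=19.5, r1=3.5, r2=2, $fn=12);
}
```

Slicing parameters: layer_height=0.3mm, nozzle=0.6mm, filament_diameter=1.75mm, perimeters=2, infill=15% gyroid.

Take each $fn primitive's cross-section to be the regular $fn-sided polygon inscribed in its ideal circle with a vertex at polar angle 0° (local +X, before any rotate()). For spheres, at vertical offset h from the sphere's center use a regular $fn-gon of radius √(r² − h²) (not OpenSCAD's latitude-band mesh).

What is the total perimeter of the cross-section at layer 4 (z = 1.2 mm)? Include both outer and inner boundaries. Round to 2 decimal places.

At z = 1.2 mm: the cone (r1=10→r2=5.5) has section circumradius 9.716 here — a regular 12-gon (perimeter = 2·12·9.716·sin(180°/12) = 60.35 mm); the r=12 sphere at (9, 6) slices to a regular 12-gon of circumradius 11.980 (√(r²−h²) with h=0.7 from center) (perimeter = 2·12·11.980·sin(180°/12) = 74.41 mm); the cone at (7, 14) is not intersected at this z (z outside [1.5, 21]); Subtracting the remaining from the first: starting from the cone, the r=12 sphere at (9, 6) partially overlaps it — only the 132.42 mm² overlap (of its 430.53 mm²) is removed, clipping the outline — boundary = 57.41 mm. Overall, the cross-section is a single solid region. Total boundary length (outer) = 57.41 mm.

57.41 mm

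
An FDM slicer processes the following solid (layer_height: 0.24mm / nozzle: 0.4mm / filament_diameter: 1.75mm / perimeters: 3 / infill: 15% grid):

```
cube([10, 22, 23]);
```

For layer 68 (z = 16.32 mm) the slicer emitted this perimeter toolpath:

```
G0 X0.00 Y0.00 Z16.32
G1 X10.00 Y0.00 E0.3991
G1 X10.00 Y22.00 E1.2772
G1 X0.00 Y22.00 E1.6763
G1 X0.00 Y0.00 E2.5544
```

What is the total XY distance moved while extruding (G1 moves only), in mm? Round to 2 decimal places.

Sum the Euclidean lengths of each G1 segment: total = 64.00 mm.

64.00 mm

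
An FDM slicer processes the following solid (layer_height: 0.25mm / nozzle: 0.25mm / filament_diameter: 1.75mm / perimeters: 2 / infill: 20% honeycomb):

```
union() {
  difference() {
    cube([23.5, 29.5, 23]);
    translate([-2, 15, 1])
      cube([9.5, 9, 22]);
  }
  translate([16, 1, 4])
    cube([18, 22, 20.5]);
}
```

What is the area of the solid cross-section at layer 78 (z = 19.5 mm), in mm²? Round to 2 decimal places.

At z = 19.5 mm: the 23.5×29.5 cube contributes its full rectangle (area 693.25 mm²); the cube at (-2, 15) (footprint 9.5×9) is included at this height (area 85.50 mm²); Taking the first minus the rest: starting from the 23.5×29.5 cube (693.25 mm²), the 9.5×9 cube at (-2, 15) partially overlaps it — only the 67.50 mm² overlap (of its 85.50 mm²) is removed, clipping the outline — area = 625.75 mm²; the 18×22 cube at (16, 1) contributes its full rectangle (area 396.00 mm²); Combining (union): the regions partially overlap — summed areas 1021.75 mm² minus the doubly-counted overlap 165.00 mm² gives 856.75 mm² — area = 856.75 mm². Overall, the cross-section is a single solid region. Net area = 856.75 mm².

856.75 mm²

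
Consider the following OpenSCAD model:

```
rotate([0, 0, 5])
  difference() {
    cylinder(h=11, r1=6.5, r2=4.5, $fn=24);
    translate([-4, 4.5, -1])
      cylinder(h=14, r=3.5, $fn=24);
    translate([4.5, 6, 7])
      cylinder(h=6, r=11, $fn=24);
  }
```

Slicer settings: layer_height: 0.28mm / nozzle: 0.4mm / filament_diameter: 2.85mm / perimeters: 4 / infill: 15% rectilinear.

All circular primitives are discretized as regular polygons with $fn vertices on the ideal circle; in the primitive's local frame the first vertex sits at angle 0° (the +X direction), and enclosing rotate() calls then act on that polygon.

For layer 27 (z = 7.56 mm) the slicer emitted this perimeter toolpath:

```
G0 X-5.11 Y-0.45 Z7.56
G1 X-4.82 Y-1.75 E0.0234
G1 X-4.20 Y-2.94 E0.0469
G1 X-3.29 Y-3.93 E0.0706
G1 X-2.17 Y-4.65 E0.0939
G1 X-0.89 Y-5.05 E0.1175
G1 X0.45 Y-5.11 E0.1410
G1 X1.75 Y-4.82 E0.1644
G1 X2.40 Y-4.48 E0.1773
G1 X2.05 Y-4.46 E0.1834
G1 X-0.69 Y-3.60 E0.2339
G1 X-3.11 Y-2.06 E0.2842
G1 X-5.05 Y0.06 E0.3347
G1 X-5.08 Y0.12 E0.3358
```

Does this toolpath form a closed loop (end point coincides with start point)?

Start point (G0): (-5.11, -0.45). End point (last G1): the path does not return to the start — open.

no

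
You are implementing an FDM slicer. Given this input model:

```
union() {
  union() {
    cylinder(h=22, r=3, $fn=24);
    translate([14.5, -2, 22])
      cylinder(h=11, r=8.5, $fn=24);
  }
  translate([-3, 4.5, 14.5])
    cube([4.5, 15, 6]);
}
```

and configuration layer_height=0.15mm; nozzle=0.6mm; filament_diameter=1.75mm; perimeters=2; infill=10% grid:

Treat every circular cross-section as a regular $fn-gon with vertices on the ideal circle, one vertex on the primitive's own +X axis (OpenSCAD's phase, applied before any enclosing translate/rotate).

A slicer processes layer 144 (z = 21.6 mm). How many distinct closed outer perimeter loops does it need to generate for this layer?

At z = 21.6 mm: the cylinder: section is a regular 24-gon, circumradius r=3; the cylinder at (14.5, -2) is absent (z outside [22, 33]); Merging all regions: only the r=3 cylinder is present, so the union is just that shape — 1 connected region; the cube at (-3, 4.5) is absent (z outside [14.5, 20.5]); Combining (union): only the result so far is present, so the union is just that shape — 1 connected region. The result has 1 disconnected region.

1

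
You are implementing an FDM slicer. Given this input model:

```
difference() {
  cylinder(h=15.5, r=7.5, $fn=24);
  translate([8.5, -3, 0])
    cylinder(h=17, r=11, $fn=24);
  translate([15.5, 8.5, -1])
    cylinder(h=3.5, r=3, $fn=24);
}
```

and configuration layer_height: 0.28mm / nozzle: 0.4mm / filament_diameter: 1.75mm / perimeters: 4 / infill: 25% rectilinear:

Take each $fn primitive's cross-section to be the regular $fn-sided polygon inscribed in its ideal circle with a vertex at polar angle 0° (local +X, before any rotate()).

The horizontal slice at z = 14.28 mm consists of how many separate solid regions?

At z = 14.28 mm: the cylinder: section is a regular 24-gon, circumradius r=7.5; the r=11 cylinder at (8.5, -3) gives a regular 24-gon of circumradius 11 (constant along its height); the cylinder at (15.5, 8.5) is absent (z outside [-1, 2.5]); Taking the first minus the rest: starting from the r=7.5 cylinder, the r=11 cylinder at (8.5, -3) partially overlaps it — only the 102.38 mm² overlap (of its 375.81 mm²) is removed, clipping the outline — 1 connected region. The result has 1 disconnected region.

1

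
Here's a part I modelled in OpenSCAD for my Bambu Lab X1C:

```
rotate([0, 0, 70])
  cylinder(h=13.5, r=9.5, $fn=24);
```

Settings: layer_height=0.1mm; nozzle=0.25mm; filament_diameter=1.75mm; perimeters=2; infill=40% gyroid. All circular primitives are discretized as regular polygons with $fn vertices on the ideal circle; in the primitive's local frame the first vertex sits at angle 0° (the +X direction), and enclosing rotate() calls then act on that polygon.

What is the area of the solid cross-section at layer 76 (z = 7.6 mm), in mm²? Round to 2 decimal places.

280.30 mm²

At z = 7.6 mm: the r=9.5 cylinder contributes a regular 24-gon of circumradius 9.5 (area = (24/2)·9.500²·sin(360°/24) = 280.30 mm²); (whole slice rotated 70° about Z — lengths, areas and connectivity unchanged). Overall, the cross-section is a single solid region. Net area = 280.30 mm².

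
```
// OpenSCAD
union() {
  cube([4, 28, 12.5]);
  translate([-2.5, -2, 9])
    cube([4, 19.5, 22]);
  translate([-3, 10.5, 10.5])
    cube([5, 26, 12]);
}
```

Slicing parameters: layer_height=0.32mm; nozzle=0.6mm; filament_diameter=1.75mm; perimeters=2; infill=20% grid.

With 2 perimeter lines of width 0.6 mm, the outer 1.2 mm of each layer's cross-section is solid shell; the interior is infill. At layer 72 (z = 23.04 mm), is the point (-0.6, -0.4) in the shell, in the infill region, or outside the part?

infill

At z = 23.04 mm: the cube is absent (z outside [0, 12.5]); the cube at (-2.5, -2) is present — its section is the full 4×19.5 rectangle; the cube at (-3, 10.5) does not reach this height (z outside [10.5, 22.5]); Taking the union: only the 4×19.5 cube at (-2.5, -2) is present, so the union is just that shape — 1 connected region. Overall, the cross-section is a single solid region. The nearest boundary edge runs (-2.50, -2.00)→(1.50, -2.00); distance from the point to it = 1.60 mm. The point is inside the cross-section and 1.60 mm from the nearest boundary — more than the 1.2 mm shell width (2 × 0.6), so it's in the infill interior.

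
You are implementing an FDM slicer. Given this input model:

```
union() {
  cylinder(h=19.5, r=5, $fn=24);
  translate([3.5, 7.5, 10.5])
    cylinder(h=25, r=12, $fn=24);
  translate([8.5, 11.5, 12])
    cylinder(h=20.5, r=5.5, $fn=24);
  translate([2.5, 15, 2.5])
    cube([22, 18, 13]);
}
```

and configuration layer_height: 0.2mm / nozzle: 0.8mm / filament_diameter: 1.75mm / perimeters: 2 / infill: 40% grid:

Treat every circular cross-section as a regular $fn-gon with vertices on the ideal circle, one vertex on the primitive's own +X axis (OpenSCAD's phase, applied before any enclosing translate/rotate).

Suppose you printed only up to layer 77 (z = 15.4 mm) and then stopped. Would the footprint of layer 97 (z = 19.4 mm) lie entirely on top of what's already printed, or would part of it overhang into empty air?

Compare the two slices. At z = 15.4: the r=5 cylinder contributes a regular 24-gon of circumradius 5 (area = (24/2)·5.000²·sin(360°/24) = 77.65 mm²); the r=12 cylinder at (3.5, 7.5) contributes a regular 24-gon of circumradius 12 (area = (24/2)·12.000²·sin(360°/24) = 447.24 mm²); the cylinder at (8.5, 11.5): section is a regular 24-gon, circumradius r=5.5 (area = (24/2)·5.500²·sin(360°/24) = 93.95 mm²); the cube at (2.5, 15) is present — its section is the full 22×18 rectangle (area 396.00 mm²); Merging all regions: the regions partially overlap — summed areas 1014.84 mm² minus the doubly-counted overlap 197.15 mm² gives 817.69 mm² — area = 817.69 mm². At z = 19.4: the r=5 cylinder contributes a regular 24-gon of circumradius 5 (area = (24/2)·5.000²·sin(360°/24) = 77.65 mm²); the r=12 cylinder at (3.5, 7.5) contributes a regular 24-gon of circumradius 12 (area = (24/2)·12.000²·sin(360°/24) = 447.24 mm²); the r=5.5 cylinder at (8.5, 11.5) contributes a regular 24-gon of circumradius 5.5 (area = (24/2)·5.500²·sin(360°/24) = 93.95 mm²); the cube at (2.5, 15) is not intersected at this z (z outside [2.5, 15.5]); Combining (union): the regions partially overlap — summed areas 618.84 mm² minus the doubly-counted overlap 164.08 mm² gives 454.76 mm² — area = 454.76 mm². Checking containment: the cross-section at z = 19.4 is a subset of the cross-section at z = 15.4.

entirely on top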